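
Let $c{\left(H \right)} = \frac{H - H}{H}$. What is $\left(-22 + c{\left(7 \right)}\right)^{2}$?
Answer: $484$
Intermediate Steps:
$c{\left(H \right)} = 0$ ($c{\left(H \right)} = \frac{0}{H} = 0$)
$\left(-22 + c{\left(7 \right)}\right)^{2} = \left(-22 + 0\right)^{2} = \left(-22\right)^{2} = 484$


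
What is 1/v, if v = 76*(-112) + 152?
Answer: -1/8360 ≈ -0.00011962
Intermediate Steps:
v = -8360 (v = -8512 + 152 = -8360)
1/v = 1/(-8360) = -1/8360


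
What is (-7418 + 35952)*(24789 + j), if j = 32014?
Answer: 1620816802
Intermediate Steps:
(-7418 + 35952)*(24789 + j) = (-7418 + 35952)*(24789 + 32014) = 28534*56803 = 1620816802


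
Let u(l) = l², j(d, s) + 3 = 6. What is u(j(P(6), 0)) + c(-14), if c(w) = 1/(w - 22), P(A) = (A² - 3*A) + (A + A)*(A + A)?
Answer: 323/36 ≈ 8.9722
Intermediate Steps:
P(A) = -3*A + 5*A² (P(A) = (A² - 3*A) + (2*A)*(2*A) = (A² - 3*A) + 4*A² = -3*A + 5*A²)
j(d, s) = 3 (j(d, s) = -3 + 6 = 3)
c(w) = 1/(-22 + w)
u(j(P(6), 0)) + c(-14) = 3² + 1/(-22 - 14) = 9 + 1/(-36) = 9 - 1/36 = 323/36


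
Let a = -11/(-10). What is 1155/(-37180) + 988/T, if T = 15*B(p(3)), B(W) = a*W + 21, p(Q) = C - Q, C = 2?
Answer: 1323239/403572 ≈ 3.2788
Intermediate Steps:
a = 11/10 (a = -11*(-⅒) = 11/10 ≈ 1.1000)
p(Q) = 2 - Q
B(W) = 21 + 11*W/10 (B(W) = 11*W/10 + 21 = 21 + 11*W/10)
T = 597/2 (T = 15*(21 + 11*(2 - 1*3)/10) = 15*(21 + 11*(2 - 3)/10) = 15*(21 + (11/10)*(-1)) = 15*(21 - 11/10) = 15*(199/10) = 597/2 ≈ 298.50)
1155/(-37180) + 988/T = 1155/(-37180) + 988/(597/2) = 1155*(-1/37180) + 988*(2/597) = -21/676 + 1976/597 = 1323239/403572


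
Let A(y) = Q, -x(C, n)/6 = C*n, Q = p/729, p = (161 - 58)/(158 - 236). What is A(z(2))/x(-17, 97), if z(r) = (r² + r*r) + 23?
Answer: -103/562592628 ≈ -1.8308e-7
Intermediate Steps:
p = -103/78 (p = 103/(-78) = 103*(-1/78) = -103/78 ≈ -1.3205)
Q = -103/56862 (Q = -103/78/729 = -103/78*1/729 = -103/56862 ≈ -0.0018114)
z(r) = 23 + 2*r² (z(r) = (r² + r²) + 23 = 2*r² + 23 = 23 + 2*r²)
x(C, n) = -6*C*n
A(y) = -103/56862
A(z(2))/x(-17, 97) = -103/(56862*((-6*(-17)*97))) = -103/56862/9894 = -103/56862*1/9894 = -103/562592628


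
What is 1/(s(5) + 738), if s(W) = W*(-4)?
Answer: 1/718 ≈ 0.0013928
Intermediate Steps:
s(W) = -4*W
1/(s(5) + 738) = 1/(-4*5 + 738) = 1/(-20 + 738) = 1/718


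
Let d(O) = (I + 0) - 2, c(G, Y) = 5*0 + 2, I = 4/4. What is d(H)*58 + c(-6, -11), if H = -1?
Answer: -56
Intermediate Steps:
I = 1 (I = 4*(¼) = 1)
c(G, Y) = 2 (c(G, Y) = 0 + 2 = 2)
d(O) = -1 (d(O) = (1 + 0) - 2 = 1 - 2 = -1)
d(H)*58 + c(-6, -11) = -1*58 + 2 = -58 + 2 = -56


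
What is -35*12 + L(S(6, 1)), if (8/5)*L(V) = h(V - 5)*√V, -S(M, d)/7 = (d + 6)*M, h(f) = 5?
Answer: -420 + 175*I*√6/8 ≈ -420.0 + 53.583*I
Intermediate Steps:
S(M, d) = -7*M*(6 + d) (S(M, d) = -7*(d + 6)*M = -7*(6 + d)*M = -7*M*(6 + d))
L(V) = 25*√V/8 (L(V) = 5*(5*√V)/8 = 25*√V/8)
-35*12 + L(S(6, 1)) = -35*12 + 25*√(-7*6*(6 + 1))/8 = -420 + 25*√(-7*6*7)/8 = -420 + 25*√(-294)/8 = -420 + 25*(7*I*√6)/8 = -420 + 175*I*√6/8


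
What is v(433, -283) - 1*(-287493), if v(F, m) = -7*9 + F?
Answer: 287863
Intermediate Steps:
v(F, m) = -63 + F
v(433, -283) - 1*(-287493) = (-63 + 433) - 1*(-287493) = 370 + 287493 = 287863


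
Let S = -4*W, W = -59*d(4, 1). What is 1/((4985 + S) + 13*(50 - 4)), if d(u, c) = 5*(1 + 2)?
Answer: 1/9123 ≈ 0.00010961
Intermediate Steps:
d(u, c) = 15 (d(u, c) = 5*3 = 15)
W = -885 (W = -59*15 = -885)
S = 3540 (S = -4*(-885) = 3540)
1/((4985 + S) + 13*(50 - 4)) = 1/((4985 + 3540) + 13*(50 - 4)) = 1/(8525 + 13*46) = 1/(8525 + 598) = 1/9123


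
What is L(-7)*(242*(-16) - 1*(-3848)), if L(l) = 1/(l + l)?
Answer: 12/7 ≈ 1.7143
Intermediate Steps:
L(l) = 1/(2*l)
L(-7)*(242*(-16) - 1*(-3848)) = ((½)/(-7))*(242*(-16) - 1*(-3848)) = ((½)*(-⅐))*(-3872 + 3848) = -1/14*(-24) = 12/7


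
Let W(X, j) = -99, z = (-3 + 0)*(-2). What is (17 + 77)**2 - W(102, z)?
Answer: 8935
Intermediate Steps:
z = 6 (z = -3*(-2) = 6)
(17 + 77)**2 - W(102, z) = (17 + 77)**2 - 1*(-99) = 94**2 + 99 = 8836 + 99 = 8935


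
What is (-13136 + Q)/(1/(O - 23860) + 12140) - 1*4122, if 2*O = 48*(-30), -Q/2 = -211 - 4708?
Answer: -1230090807118/298401199 ≈ -4122.3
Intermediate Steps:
Q = 9838 (Q = -2*(-211 - 4708) = -2*(-4919) = 9838)
O = -720 (O = (48*(-30))/2 = (1/2)*(-1440) = -720)
(-13136 + Q)/(1/(O - 23860) + 12140) - 1*4122 = (-13136 + 9838)/(1/(-720 - 23860) + 12140) - 1*4122 = -3298/(1/(-24580) + 12140) - 4122 = -3298/(-1/24580 + 12140) - 4122 = -3298/298401199/24580 - 4122 = -3298*24580/298401199 - 4122 = -81064840/298401199 - 4122 = -1230090807118/298401199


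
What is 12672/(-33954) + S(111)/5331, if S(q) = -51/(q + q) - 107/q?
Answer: -2501013619/6697324638 ≈ -0.37343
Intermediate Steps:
S(q) = -265/(2*q) (S(q) = -51*1/(2*q) - 107/q = -51/(2*q) - 107/q = -265/(2*q))
12672/(-33954) + S(111)/5331 = 12672/(-33954) - 265/2/111/5331 = 12672*(-1/33954) - 265/2*1/111*(1/5331) = -2112/5659 - 265/222*1/5331 = -2112/5659 - 265/1183482 = -2501013619/6697324638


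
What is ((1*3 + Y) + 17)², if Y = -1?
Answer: 361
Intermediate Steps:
((1*3 + Y) + 17)² = ((1*3 - 1) + 17)² = ((3 - 1) + 17)² = (2 + 17)² = 19² = 361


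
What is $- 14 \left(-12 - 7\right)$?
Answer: $266$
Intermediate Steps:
$- 14 \left(-12 - 7\right) = \left(-14\right) \left(-19\right) = 266$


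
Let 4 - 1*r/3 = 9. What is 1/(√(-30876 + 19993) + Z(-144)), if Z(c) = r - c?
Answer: 129/27524 - I*√10883/27524 ≈ 0.0046868 - 0.0037902*I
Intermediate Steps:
r = -15 (r = 12 - 3*9 = 12 - 27 = -15)
Z(c) = -15 - c
1/(√(-30876 + 19993) + Z(-144)) = 1/(√(-30876 + 19993) + (-15 - 1*(-144))) = 1/(√(-10883) + (-15 + 144)) = 1/(I*√10883 + 129) = 1/(129 + I*√10883)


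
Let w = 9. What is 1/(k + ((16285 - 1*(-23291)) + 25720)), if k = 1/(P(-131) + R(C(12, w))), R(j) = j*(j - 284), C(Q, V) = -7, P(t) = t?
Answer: 1906/124454177 ≈ 1.5315e-5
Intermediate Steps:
R(j) = j*(-284 + j)
k = 1/1906 (k = 1/(-131 - 7*(-284 - 7)) = 1/(-131 - 7*(-291)) = 1/(-131 + 2037) = 1/1906 ≈ 0.00052466)
1/(k + ((16285 - 1*(-23291)) + 25720)) = 1/(1/1906 + ((16285 - 1*(-23291)) + 25720)) = 1/(1/1906 + ((16285 + 23291) + 25720)) = 1/(1/1906 + (39576 + 25720)) = 1/(1/1906 + 65296) = 1/(124454177/1906) = 1906/124454177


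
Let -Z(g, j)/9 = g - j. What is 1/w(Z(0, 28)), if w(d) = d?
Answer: 1/252 ≈ 0.0039683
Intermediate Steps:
Z(g, j) = -9*g + 9*j (Z(g, j) = -9*(g - j) = -9*g + 9*j)
1/w(Z(0, 28)) = 1/(-9*0 + 9*28) = 1/(0 + 252) = 1/252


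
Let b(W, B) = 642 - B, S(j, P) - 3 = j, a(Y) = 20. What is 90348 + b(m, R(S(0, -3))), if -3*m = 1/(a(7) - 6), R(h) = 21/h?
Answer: 90983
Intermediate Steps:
S(j, P) = 3 + j
m = -1/42 (m = -1/(3*(20 - 6)) = -⅓/14 = -⅓*1/14 = -1/42 ≈ -0.023810)
90348 + b(m, R(S(0, -3))) = 90348 + (642 - 21/(3 + 0)) = 90348 + (642 - 21/3) = 90348 + (642 - 1*7) = 90348 + (642 - 7) = 90348 + 635 = 90983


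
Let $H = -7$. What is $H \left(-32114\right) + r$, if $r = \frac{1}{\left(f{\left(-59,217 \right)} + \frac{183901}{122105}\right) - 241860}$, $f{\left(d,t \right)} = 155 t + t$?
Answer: $\frac{5709561887299217}{25398632939} \approx 2.248 \cdot 10^{5}$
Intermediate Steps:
$f{\left(d,t \right)} = 156 t$
$r = - \frac{122105}{25398632939}$ ($r = \frac{1}{\left(156 \cdot 217 + \frac{183901}{122105}\right) - 241860} = \frac{1}{\left(33852 + 183901 \cdot \frac{1}{122105}\right) - 241860} = \frac{1}{\left(33852 + \frac{183901}{122105}\right) - 241860} = \frac{1}{\frac{4133682361}{122105} - 241860} = \frac{1}{- \frac{25398632939}{122105}} = - \frac{122105}{25398632939} \approx -4.8075 \cdot 10^{-6}$)
$H \left(-32114\right) + r = \left(-7\right) \left(-32114\right) - \frac{122105}{25398632939} = 224798 - \frac{122105}{25398632939} = \frac{5709561887299217}{25398632939}$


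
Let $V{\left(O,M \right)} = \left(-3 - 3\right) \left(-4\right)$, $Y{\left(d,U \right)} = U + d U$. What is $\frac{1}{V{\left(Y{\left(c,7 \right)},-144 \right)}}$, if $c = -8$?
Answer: $\frac{1}{24} \approx 0.041667$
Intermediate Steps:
$Y{\left(d,U \right)} = U + U d$
$V{\left(O,M \right)} = 24$ ($V{\left(O,M \right)} = \left(-6\right) \left(-4\right) = 24$)
$\frac{1}{V{\left(Y{\left(c,7 \right)},-144 \right)}} = \frac{1}{24}$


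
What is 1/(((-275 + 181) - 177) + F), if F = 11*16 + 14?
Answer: -1/81 ≈ -0.012346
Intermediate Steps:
F = 190 (F = 176 + 14 = 190)
1/(((-275 + 181) - 177) + F) = 1/(((-275 + 181) - 177) + 190) = 1/((-94 - 177) + 190) = 1/(-271 + 190) = 1/(-81) = -1/81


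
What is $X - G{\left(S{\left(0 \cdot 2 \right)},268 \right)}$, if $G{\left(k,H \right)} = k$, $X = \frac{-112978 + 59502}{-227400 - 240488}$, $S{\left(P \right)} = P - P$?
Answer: $\frac{13369}{116972} \approx 0.11429$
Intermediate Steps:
$S{\left(P \right)} = 0$
$X = \frac{13369}{116972}$ ($X = - \frac{53476}{-467888} = \left(-53476\right) \left(- \frac{1}{467888}\right) = \frac{13369}{116972} \approx 0.11429$)
$X - G{\left(S{\left(0 \cdot 2 \right)},268 \right)} = \frac{13369}{116972} - 0 = \frac{13369}{116972} + 0 = \frac{13369}{116972}$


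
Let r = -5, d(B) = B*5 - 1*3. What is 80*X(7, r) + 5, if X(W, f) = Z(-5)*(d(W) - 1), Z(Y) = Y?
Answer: -12395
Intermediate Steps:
d(B) = -3 + 5*B (d(B) = 5*B - 3 = -3 + 5*B)
X(W, f) = 20 - 25*W (X(W, f) = -5*((-3 + 5*W) - 1) = -5*(-4 + 5*W) = 20 - 25*W)
80*X(7, r) + 5 = 80*(20 - 25*7) + 5 = 80*(20 - 175) + 5 = 80*(-155) + 5 = -12400 + 5 = -12395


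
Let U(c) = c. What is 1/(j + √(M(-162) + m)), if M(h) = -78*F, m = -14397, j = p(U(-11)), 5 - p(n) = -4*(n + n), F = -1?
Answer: -83/21208 - 3*I*√1591/21208 ≈ -0.0039136 - 0.0056423*I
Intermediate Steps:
p(n) = 5 + 8*n (p(n) = 5 - (-4)*(n + n) = 5 - (-4)*2*n = 5 - (-8)*n = 5 + 8*n)
j = -83 (j = 5 + 8*(-11) = 5 - 88 = -83)
M(h) = 78 (M(h) = -78*(-1) = 78)
1/(j + √(M(-162) + m)) = 1/(-83 + √(78 - 14397)) = 1/(-83 + √(-14319)) = 1/(-83 + 3*I*√1591)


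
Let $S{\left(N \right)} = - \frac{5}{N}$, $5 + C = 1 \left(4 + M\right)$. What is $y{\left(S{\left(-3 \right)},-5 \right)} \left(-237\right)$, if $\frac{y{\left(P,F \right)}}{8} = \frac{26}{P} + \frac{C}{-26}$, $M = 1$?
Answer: $- \frac{147888}{5} \approx -29578.0$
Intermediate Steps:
$C = 0$ ($C = -5 + 1 \left(4 + 1\right) = -5 + 1 \cdot 5 = -5 + 5 = 0$)
$y{\left(P,F \right)} = \frac{208}{P}$ ($y{\left(P,F \right)} = 8 \left(\frac{26}{P} + \frac{0}{-26}\right) = 8 \left(\frac{26}{P} + 0 \left(- \frac{1}{26}\right)\right) = 8 \left(\frac{26}{P} + 0\right) = 8 \frac{26}{P} = \frac{208}{P}$)
$y{\left(S{\left(-3 \right)},-5 \right)} \left(-237\right) = \frac{208}{\left(-5\right) \frac{1}{-3}} \left(-237\right) = \frac{208}{\left(-5\right) \left(- \frac{1}{3}\right)} \left(-237\right) = \frac{208}{\frac{5}{3}} \left(-237\right) = 208 \cdot \frac{3}{5} \left(-237\right) = \frac{624}{5} \left(-237\right) = - \frac{147888}{5}$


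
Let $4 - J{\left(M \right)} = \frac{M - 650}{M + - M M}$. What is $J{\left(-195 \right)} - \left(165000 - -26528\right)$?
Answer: $- \frac{112616125}{588} \approx -1.9152 \cdot 10^{5}$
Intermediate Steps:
$J{\left(M \right)} = 4 - \frac{-650 + M}{M - M^{2}}$ ($J{\left(M \right)} = 4 - \frac{M - 650}{M + - M M} = 4 - \frac{-650 + M}{M - M^{2}}$)
$J{\left(-195 \right)} - \left(165000 - -26528\right) = \frac{-650 - -585 + 4 \left(-195\right)^{2}}{\left(-195\right) \left(-1 - 195\right)} - \left(165000 - -26528\right) = - \frac{-650 + 585 + 4 \cdot 38025}{195 \left(-196\right)} - \left(165000 + 26528\right) = \left(- \frac{1}{195}\right) \left(- \frac{1}{196}\right) \left(-650 + 585 + 152100\right) - 191528 = \left(- \frac{1}{195}\right) \left(- \frac{1}{196}\right) 152035 - 191528 = \frac{2339}{588} - 191528 = - \frac{112616125}{588}$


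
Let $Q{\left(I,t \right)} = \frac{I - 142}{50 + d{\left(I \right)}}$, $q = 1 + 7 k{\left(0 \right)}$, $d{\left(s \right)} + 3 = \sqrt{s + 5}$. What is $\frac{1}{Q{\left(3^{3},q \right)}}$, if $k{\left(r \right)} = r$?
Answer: $- \frac{47}{115} - \frac{4 \sqrt{2}}{115} \approx -0.45789$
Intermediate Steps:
$d{\left(s \right)} = -3 + \sqrt{5 + s}$ ($d{\left(s \right)} = -3 + \sqrt{s + 5} = -3 + \sqrt{5 + s}$)
$q = 1$ ($q = 1 + 7 \cdot 0 = 1 + 0 = 1$)
$Q{\left(I,t \right)} = \frac{-142 + I}{47 + \sqrt{5 + I}}$ ($Q{\left(I,t \right)} = \frac{I - 142}{50 + \left(-3 + \sqrt{5 + I}\right)} = \frac{-142 + I}{47 + \sqrt{5 + I}}$)
$\frac{1}{Q{\left(3^{3},q \right)}} = \frac{1}{\frac{1}{47 + \sqrt{5 + 3^{3}}} \left(-142 + 3^{3}\right)} = \frac{1}{\frac{1}{47 + \sqrt{5 + 27}} \left(-142 + 27\right)} = \frac{1}{\frac{1}{47 + \sqrt{32}} \left(-115\right)} = \frac{1}{\frac{1}{47 + 4 \sqrt{2}} \left(-115\right)} = \frac{1}{\left(-115\right) \frac{1}{47 + 4 \sqrt{2}}} = - \frac{47}{115} - \frac{4 \sqrt{2}}{115}$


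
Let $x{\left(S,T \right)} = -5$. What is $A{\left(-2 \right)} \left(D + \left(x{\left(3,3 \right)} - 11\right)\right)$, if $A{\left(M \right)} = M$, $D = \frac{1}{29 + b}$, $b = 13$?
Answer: $\frac{671}{21} \approx 31.952$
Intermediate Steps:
$D = \frac{1}{42}$ ($D = \frac{1}{29 + 13} = \frac{1}{42} \approx 0.02381$)
$A{\left(-2 \right)} \left(D + \left(x{\left(3,3 \right)} - 11\right)\right) = - 2 \left(\frac{1}{42} - 16\right) = \left(-2\right) \left(- \frac{671}{42}\right) = \frac{671}{21}$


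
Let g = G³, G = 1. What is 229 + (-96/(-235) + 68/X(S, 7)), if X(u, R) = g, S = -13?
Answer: 69891/235 ≈ 297.41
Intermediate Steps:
g = 1 (g = 1³ = 1)
X(u, R) = 1
229 + (-96/(-235) + 68/X(S, 7)) = 229 + (-96/(-235) + 68/1) = 229 + (-96*(-1/235) + 68*1) = 229 + (96/235 + 68) = 229 + 16076/235 = 69891/235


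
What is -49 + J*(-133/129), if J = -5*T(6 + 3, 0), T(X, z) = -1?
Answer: -6986/129 ≈ -54.155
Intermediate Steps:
J = 5 (J = -5*(-1) = 5)
-49 + J*(-133/129) = -49 + 5*(-133/129) = -49 - 665/129 = -6986/129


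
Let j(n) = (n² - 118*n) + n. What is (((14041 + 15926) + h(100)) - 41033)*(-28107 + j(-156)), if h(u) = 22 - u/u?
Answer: -159942645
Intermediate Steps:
j(n) = n² - 117*n
h(u) = 21 (h(u) = 22 - 1*1 = 22 - 1 = 21)
(((14041 + 15926) + h(100)) - 41033)*(-28107 + j(-156)) = (((14041 + 15926) + 21) - 41033)*(-28107 - 156*(-117 - 156)) = ((29967 + 21) - 41033)*(-28107 - 156*(-273)) = (29988 - 41033)*(-28107 + 42588) = -11045*14481 = -159942645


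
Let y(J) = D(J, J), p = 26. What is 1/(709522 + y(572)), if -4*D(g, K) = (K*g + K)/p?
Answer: 2/1412741 ≈ 1.4157e-6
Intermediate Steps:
D(g, K) = -K/104 - K*g/104 (D(g, K) = -(K*g + K)/(4*26) = -(K + K*g)/(4*26) = -(K/26 + K*g/26)/4 = -K/104 - K*g/104)
y(J) = -J*(1 + J)/104
1/(709522 + y(572)) = 1/(709522 - 1/104*572*(1 + 572)) = 1/(709522 - 1/104*572*573) = 1/(709522 - 6303/2) = 1/(1412741/2) = 2/1412741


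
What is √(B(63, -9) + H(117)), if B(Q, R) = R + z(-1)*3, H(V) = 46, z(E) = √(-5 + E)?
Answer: √(37 + 3*I*√6) ≈ 6.1124 + 0.60111*I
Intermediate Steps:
B(Q, R) = R + 3*I*√6 (B(Q, R) = R + √(-5 - 1)*3 = R + √(-6)*3 = R + (I*√6)*3 = R + 3*I*√6)
√(B(63, -9) + H(117)) = √((-9 + 3*I*√6) + 46) = √(37 + 3*I*√6)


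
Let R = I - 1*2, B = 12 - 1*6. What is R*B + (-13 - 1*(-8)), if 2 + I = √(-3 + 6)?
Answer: -29 + 6*√3 ≈ -18.608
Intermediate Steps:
B = 6 (B = 12 - 6 = 6)
I = -2 + √3 (I = -2 + √(-3 + 6) = -2 + √3 ≈ -0.26795)
R = -4 + √3 (R = (-2 + √3) - 1*2 = (-2 + √3) - 2 = -4 + √3 ≈ -2.2679)
R*B + (-13 - 1*(-8)) = (-4 + √3)*6 + (-13 - 1*(-8)) = (-24 + 6*√3) + (-13 + 8) = (-24 + 6*√3) - 5 = -29 + 6*√3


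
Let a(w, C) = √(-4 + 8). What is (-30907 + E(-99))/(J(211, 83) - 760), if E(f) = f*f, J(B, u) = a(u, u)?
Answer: 10553/379 ≈ 27.844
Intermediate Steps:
a(w, C) = 2 (a(w, C) = √4 = 2)
J(B, u) = 2
E(f) = f²
(-30907 + E(-99))/(J(211, 83) - 760) = (-30907 + (-99)²)/(2 - 760) = (-30907 + 9801)/(-758) = -21106*(-1/758) = 10553/379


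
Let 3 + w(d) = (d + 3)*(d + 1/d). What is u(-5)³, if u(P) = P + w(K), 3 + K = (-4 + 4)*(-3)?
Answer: -512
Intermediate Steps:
K = -3 (K = -3 + (-4 + 4)*(-3) = -3 + 0*(-3) = -3 + 0 = -3)
w(d) = -3 + (3 + d)*(d + 1/d) (w(d) = -3 + (d + 3)*(d + 1/d) = -3 + (3 + d)*(d + 1/d))
u(P) = -3 + P (u(P) = P + (-2 + (-3)² + 3*(-3) + 3/(-3)) = P + (-2 + 9 - 9 + 3*(-⅓)) = P + (-2 + 9 - 9 - 1) = P - 3 = -3 + P)
u(-5)³ = (-3 - 5)³ = (-8)³ = -512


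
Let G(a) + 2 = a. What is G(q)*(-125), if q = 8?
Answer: -750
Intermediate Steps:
G(a) = -2 + a
G(q)*(-125) = (-2 + 8)*(-125) = 6*(-125) = -750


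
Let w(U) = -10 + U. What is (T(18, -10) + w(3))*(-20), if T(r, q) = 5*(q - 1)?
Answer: 1240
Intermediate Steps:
T(r, q) = -5 + 5*q (T(r, q) = 5*(-1 + q) = -5 + 5*q)
(T(18, -10) + w(3))*(-20) = ((-5 + 5*(-10)) + (-10 + 3))*(-20) = ((-5 - 50) - 7)*(-20) = (-55 - 7)*(-20) = -62*(-20) = 1240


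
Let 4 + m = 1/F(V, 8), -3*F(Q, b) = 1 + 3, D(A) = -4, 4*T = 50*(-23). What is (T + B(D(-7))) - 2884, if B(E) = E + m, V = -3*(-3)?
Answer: -12721/4 ≈ -3180.3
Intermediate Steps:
T = -575/2 (T = (50*(-23))/4 = (1/4)*(-1150) = -575/2 ≈ -287.50)
V = 9
F(Q, b) = -4/3 (F(Q, b) = -(1 + 3)/3 = -1/3*4 = -4/3)
m = -19/4 (m = -4 + 1/(-4/3) = -4 - 3/4 = -19/4 ≈ -4.7500)
B(E) = -19/4 + E (B(E) = E - 19/4 = -19/4 + E)
(T + B(D(-7))) - 2884 = (-575/2 + (-19/4 - 4)) - 2884 = (-575/2 - 35/4) - 2884 = -1185/4 - 2884 = -12721/4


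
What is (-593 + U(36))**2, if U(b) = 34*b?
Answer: 398161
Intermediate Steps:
(-593 + U(36))**2 = (-593 + 34*36)**2 = (-593 + 1224)**2 = 631**2 = 398161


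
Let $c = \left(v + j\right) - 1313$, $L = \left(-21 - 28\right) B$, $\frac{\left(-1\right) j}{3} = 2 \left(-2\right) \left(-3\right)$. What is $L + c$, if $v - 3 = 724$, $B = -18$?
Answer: $260$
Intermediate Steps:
$v = 727$ ($v = 3 + 724 = 727$)
$j = -36$ ($j = - 3 \cdot 2 \left(-2\right) \left(-3\right) = - 3 \left(\left(-4\right) \left(-3\right)\right) = \left(-3\right) 12 = -36$)
$L = 882$ ($L = \left(-21 - 28\right) \left(-18\right) = \left(-49\right) \left(-18\right) = 882$)
$c = -622$ ($c = \left(727 - 36\right) - 1313 = 691 - 1313 = -622$)
$L + c = 882 - 622 = 260$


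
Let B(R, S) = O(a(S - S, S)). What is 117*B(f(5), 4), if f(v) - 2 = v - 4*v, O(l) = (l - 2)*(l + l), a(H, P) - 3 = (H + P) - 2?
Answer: 3510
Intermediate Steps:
a(H, P) = 1 + H + P (a(H, P) = 3 + ((H + P) - 2) = 3 + (-2 + H + P) = 1 + H + P)
O(l) = 2*l*(-2 + l) (O(l) = (-2 + l)*(2*l) = 2*l*(-2 + l))
f(v) = 2 - 3*v (f(v) = 2 + (v - 4*v) = 2 - 3*v)
B(R, S) = 2*(1 + S)*(-1 + S) (B(R, S) = 2*(1 + (S - S) + S)*(-2 + (1 + (S - S) + S)) = 2*(1 + 0 + S)*(-2 + (1 + 0 + S)) = 2*(1 + S)*(-2 + (1 + S)) = 2*(1 + S)*(-1 + S))
117*B(f(5), 4) = 117*(-2 + 2*4²) = 117*(-2 + 2*16) = 117*(-2 + 32) = 117*30 = 3510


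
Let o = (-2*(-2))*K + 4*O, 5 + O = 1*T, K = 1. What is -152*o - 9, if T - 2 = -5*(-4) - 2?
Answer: -9737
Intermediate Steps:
T = 20 (T = 2 + (-5*(-4) - 2) = 2 + (20 - 2) = 2 + 18 = 20)
O = 15 (O = -5 + 1*20 = -5 + 20 = 15)
o = 64 (o = -2*(-2)*1 + 4*15 = 4*1 + 60 = 4 + 60 = 64)
-152*o - 9 = -152*64 - 9 = -9728 - 9 = -9737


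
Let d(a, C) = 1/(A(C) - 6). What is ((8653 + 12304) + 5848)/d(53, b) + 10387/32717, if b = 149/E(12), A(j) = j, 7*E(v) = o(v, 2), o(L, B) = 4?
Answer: 893641831063/130868 ≈ 6.8286e+6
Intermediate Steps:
E(v) = 4/7 (E(v) = (⅐)*4 = 4/7)
b = 1043/4 (b = 149/(4/7) = 149*(7/4) = 1043/4 ≈ 260.75)
d(a, C) = 1/(-6 + C) (d(a, C) = 1/(C - 6) = 1/(-6 + C))
((8653 + 12304) + 5848)/d(53, b) + 10387/32717 = ((8653 + 12304) + 5848)/(1/(-6 + 1043/4)) + 10387/32717 = (20957 + 5848)/(1/(1019/4)) + 10387*(1/32717) = 26805/(4/1019) + 10387/32717 = 26805*(1019/4) + 10387/32717 = 27314295/4 + 10387/32717 = 893641831063/130868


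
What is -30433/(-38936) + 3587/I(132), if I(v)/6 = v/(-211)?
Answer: -460076269/481833 ≈ -954.85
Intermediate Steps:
I(v) = -6*v/211 (I(v) = 6*(v/(-211)) = 6*(v*(-1/211)) = 6*(-v/211) = -6*v/211)
-30433/(-38936) + 3587/I(132) = -30433/(-38936) + 3587/((-6/211*132)) = -30433*(-1/38936) + 3587/(-792/211) = 30433/38936 + 3587*(-211/792) = 30433/38936 - 756857/792 = -460076269/481833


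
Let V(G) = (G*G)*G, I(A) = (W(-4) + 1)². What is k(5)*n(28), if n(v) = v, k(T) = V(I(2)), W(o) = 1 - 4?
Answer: 1792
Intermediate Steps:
W(o) = -3
I(A) = 4 (I(A) = (-3 + 1)² = (-2)² = 4)
V(G) = G³ (V(G) = G²*G = G³)
k(T) = 64 (k(T) = 4³ = 64)
k(5)*n(28) = 64*28 = 1792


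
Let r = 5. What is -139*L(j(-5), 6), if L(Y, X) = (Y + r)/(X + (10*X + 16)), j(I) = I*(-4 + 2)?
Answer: -2085/82 ≈ -25.427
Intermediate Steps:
j(I) = -2*I (j(I) = I*(-2) = -2*I)
L(Y, X) = (5 + Y)/(16 + 11*X) (L(Y, X) = (Y + 5)/(X + (10*X + 16)) = (5 + Y)/(X + (16 + 10*X)) = (5 + Y)/(16 + 11*X))
-139*L(j(-5), 6) = -139*(5 - 2*(-5))/(16 + 11*6) = -139*(5 + 10)/(16 + 66) = -139*15/82 = -2085/82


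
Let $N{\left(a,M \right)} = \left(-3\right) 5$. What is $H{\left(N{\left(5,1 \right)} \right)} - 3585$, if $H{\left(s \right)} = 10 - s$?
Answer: $-3560$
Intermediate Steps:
$N{\left(a,M \right)} = -15$
$H{\left(N{\left(5,1 \right)} \right)} - 3585 = \left(10 - -15\right) - 3585 = \left(10 + 15\right) - 3585 = 25 - 3585 = -3560$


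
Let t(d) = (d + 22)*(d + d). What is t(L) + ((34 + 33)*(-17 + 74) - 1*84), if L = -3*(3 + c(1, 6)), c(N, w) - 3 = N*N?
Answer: 3693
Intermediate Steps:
c(N, w) = 3 + N² (c(N, w) = 3 + N*N = 3 + N²)
L = -21 (L = -3*(3 + (3 + 1²)) = -3*(3 + (3 + 1)) = -3*(3 + 4) = -3*7 = -21)
t(d) = 2*d*(22 + d) (t(d) = (22 + d)*(2*d) = 2*d*(22 + d))
t(L) + ((34 + 33)*(-17 + 74) - 1*84) = 2*(-21)*(22 - 21) + ((34 + 33)*(-17 + 74) - 1*84) = 2*(-21)*1 + (67*57 - 84) = -42 + (3819 - 84) = -42 + 3735 = 3693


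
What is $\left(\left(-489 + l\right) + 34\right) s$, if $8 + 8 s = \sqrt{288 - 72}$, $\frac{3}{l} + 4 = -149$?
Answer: $\frac{23206}{51} - \frac{11603 \sqrt{6}}{34} \approx -380.9$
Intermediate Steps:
$l = - \frac{1}{51}$ ($l = \frac{3}{-4 - 149} = \frac{3}{-153} = 3 \left(- \frac{1}{153}\right) = - \frac{1}{51} \approx -0.019608$)
$s = -1 + \frac{3 \sqrt{6}}{4}$ ($s = -1 + \frac{\sqrt{288 - 72}}{8} = -1 + \frac{\sqrt{216}}{8} = -1 + \frac{6 \sqrt{6}}{8} = -1 + \frac{3 \sqrt{6}}{4} \approx 0.83712$)
$\left(\left(-489 + l\right) + 34\right) s = \left(\left(-489 - \frac{1}{51}\right) + 34\right) \left(-1 + \frac{3 \sqrt{6}}{4}\right) = \left(- \frac{24940}{51} + 34\right) \left(-1 + \frac{3 \sqrt{6}}{4}\right) = - \frac{23206 \left(-1 + \frac{3 \sqrt{6}}{4}\right)}{51} = \frac{23206}{51} - \frac{11603 \sqrt{6}}{34}$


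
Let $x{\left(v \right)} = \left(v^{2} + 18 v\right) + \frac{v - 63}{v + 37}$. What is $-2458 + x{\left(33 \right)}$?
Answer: $- \frac{5428}{7} \approx -775.43$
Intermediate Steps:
$x{\left(v \right)} = v^{2} + 18 v + \frac{-63 + v}{37 + v}$ ($x{\left(v \right)} = \left(v^{2} + 18 v\right) + \frac{-63 + v}{37 + v} = v^{2} + 18 v + \frac{-63 + v}{37 + v}$)
$-2458 + x{\left(33 \right)} = -2458 + \frac{-63 + 33^{3} + 55 \cdot 33^{2} + 667 \cdot 33}{37 + 33} = -2458 + \frac{-63 + 35937 + 55 \cdot 1089 + 22011}{70} = -2458 + \frac{-63 + 35937 + 59895 + 22011}{70} = -2458 + \frac{1}{70} \cdot 117780 = -2458 + \frac{11778}{7} = - \frac{5428}{7}$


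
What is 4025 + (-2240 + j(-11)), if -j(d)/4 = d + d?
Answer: 1873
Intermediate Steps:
j(d) = -8*d (j(d) = -4*(d + d) = -8*d)
4025 + (-2240 + j(-11)) = 4025 + (-2240 - 8*(-11)) = 4025 + (-2240 + 88) = 4025 - 2152 = 1873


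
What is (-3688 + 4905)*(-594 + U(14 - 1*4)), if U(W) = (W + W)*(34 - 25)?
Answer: -503838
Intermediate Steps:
U(W) = 18*W (U(W) = (2*W)*9 = 18*W)
(-3688 + 4905)*(-594 + U(14 - 1*4)) = (-3688 + 4905)*(-594 + 18*(14 - 1*4)) = 1217*(-594 + 18*(14 - 4)) = 1217*(-594 + 18*10) = 1217*(-594 + 180) = 1217*(-414) = -503838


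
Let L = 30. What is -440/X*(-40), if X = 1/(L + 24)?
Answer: 950400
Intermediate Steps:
X = 1/54 (X = 1/(30 + 24) = 1/54 ≈ 0.018519)
-440/X*(-40) = -440/1/54*(-40) = -440*54*(-40) = -40*594*(-40) = -23760*(-40) = 950400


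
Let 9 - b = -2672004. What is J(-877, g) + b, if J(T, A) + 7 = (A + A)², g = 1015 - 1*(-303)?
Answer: 9620502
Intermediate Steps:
b = 2672013 (b = 9 - 1*(-2672004) = 9 + 2672004 = 2672013)
g = 1318 (g = 1015 + 303 = 1318)
J(T, A) = -7 + 4*A² (J(T, A) = -7 + (A + A)² = -7 + (2*A)² = -7 + 4*A²)
J(-877, g) + b = (-7 + 4*1318²) + 2672013 = (-7 + 4*1737124) + 2672013 = (-7 + 6948496) + 2672013 = 6948489 + 2672013 = 9620502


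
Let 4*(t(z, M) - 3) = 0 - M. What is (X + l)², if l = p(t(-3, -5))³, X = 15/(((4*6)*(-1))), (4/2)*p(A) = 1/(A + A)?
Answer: 603046249/1544804416 ≈ 0.39037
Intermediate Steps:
t(z, M) = 3 - M/4 (t(z, M) = 3 + (0 - M)/4 = 3 + (-M)/4 = 3 - M/4)
p(A) = 1/(4*A) (p(A) = 1/(2*(A + A)) = 1/(2*((2*A))) = (1/(2*A))/2 = 1/(4*A))
X = -5/8 (X = 15/((24*(-1))) = 15/(-24) = 15*(-1/24) = -5/8 ≈ -0.62500)
l = 1/4913 (l = (1/(4*(3 - ¼*(-5))))³ = (1/(4*(3 + 5/4)))³ = (1/(4*(17/4)))³ = ((¼)*(4/17))³ = (1/17)³ = 1/4913 ≈ 0.00020354)
(X + l)² = (-5/8 + 1/4913)² = (-24557/39304)² = 603046249/1544804416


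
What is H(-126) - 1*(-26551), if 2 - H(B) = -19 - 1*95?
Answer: 26667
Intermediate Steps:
H(B) = 116 (H(B) = 2 - (-19 - 1*95) = 2 - (-19 - 95) = 2 - 1*(-114) = 2 + 114 = 116)
H(-126) - 1*(-26551) = 116 - 1*(-26551) = 116 + 26551 = 26667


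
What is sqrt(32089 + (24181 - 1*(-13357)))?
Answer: sqrt(69627) ≈ 263.87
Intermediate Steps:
sqrt(32089 + (24181 - 1*(-13357))) = sqrt(32089 + (24181 + 13357)) = sqrt(32089 + 37538) = sqrt(69627)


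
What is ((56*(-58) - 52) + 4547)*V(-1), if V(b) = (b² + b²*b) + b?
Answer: -1247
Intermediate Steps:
V(b) = b + b² + b³ (V(b) = (b² + b³) + b = b + b² + b³)
((56*(-58) - 52) + 4547)*V(-1) = ((56*(-58) - 52) + 4547)*(-(1 - 1 + (-1)²)) = ((-3248 - 52) + 4547)*(-(1 - 1 + 1)) = (-3300 + 4547)*(-1*1) = 1247*(-1) = -1247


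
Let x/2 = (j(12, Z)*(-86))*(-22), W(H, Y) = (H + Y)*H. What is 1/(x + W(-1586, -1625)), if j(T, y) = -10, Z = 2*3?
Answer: 1/5054806 ≈ 1.9783e-7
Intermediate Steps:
Z = 6
W(H, Y) = H*(H + Y)
x = -37840 (x = 2*(-10*(-86)*(-22)) = 2*(860*(-22)) = 2*(-18920) = -37840)
1/(x + W(-1586, -1625)) = 1/(-37840 - 1586*(-1586 - 1625)) = 1/(-37840 - 1586*(-3211)) = 1/(-37840 + 5092646) = 1/5054806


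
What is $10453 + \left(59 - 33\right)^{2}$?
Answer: $11129$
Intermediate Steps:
$10453 + \left(59 - 33\right)^{2} = 10453 + 26^{2} = 10453 + 676 = 11129$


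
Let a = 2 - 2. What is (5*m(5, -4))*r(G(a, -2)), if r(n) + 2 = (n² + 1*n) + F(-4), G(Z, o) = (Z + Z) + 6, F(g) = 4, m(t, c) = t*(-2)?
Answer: -2200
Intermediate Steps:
m(t, c) = -2*t
a = 0
G(Z, o) = 6 + 2*Z (G(Z, o) = 2*Z + 6 = 6 + 2*Z)
r(n) = 2 + n + n² (r(n) = -2 + ((n² + 1*n) + 4) = -2 + ((n² + n) + 4) = -2 + ((n + n²) + 4) = -2 + (4 + n + n²) = 2 + n + n²)
(5*m(5, -4))*r(G(a, -2)) = (5*(-2*5))*(2 + (6 + 2*0) + (6 + 2*0)²) = (5*(-10))*(2 + (6 + 0) + (6 + 0)²) = -50*(2 + 6 + 6²) = -50*(2 + 6 + 36) = -50*44 = -2200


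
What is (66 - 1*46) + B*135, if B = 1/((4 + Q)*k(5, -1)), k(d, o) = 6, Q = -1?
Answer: 55/2 ≈ 27.500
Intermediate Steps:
B = 1/18 (B = 1/((4 - 1)*6) = 1/(3*6) = 1/18 ≈ 0.055556)
(66 - 1*46) + B*135 = (66 - 1*46) + (1/18)*135 = (66 - 46) + 15/2 = 20 + 15/2 = 55/2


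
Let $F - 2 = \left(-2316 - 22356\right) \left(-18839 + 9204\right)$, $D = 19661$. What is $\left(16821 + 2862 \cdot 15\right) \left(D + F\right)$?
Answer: $14204867118633$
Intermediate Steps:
$F = 237714722$ ($F = 2 + \left(-2316 - 22356\right) \left(-18839 + 9204\right) = 2 - -237714720 = 2 + 237714720 = 237714722$)
$\left(16821 + 2862 \cdot 15\right) \left(D + F\right) = \left(16821 + 2862 \cdot 15\right) \left(19661 + 237714722\right) = \left(16821 + 42930\right) 237734383 = 59751 \cdot 237734383 = 14204867118633$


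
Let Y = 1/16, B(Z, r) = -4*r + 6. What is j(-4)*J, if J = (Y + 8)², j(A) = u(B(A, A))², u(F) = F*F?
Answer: 243640881/16 ≈ 1.5228e+7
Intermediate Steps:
B(Z, r) = 6 - 4*r
u(F) = F²
Y = 1/16 ≈ 0.062500
j(A) = (6 - 4*A)⁴ (j(A) = ((6 - 4*A)²)² = (6 - 4*A)⁴)
J = 16641/256 (J = (1/16 + 8)² = (129/16)² = 16641/256 ≈ 65.004)
j(-4)*J = (16*(-3 + 2*(-4))⁴)*(16641/256) = (16*(-3 - 8)⁴)*(16641/256) = (16*(-11)⁴)*(16641/256) = (16*14641)*(16641/256) = 234256*(16641/256) = 243640881/16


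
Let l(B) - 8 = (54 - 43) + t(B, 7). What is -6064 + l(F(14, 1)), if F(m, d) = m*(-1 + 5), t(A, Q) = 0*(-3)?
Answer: -6045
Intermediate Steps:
t(A, Q) = 0
F(m, d) = 4*m (F(m, d) = m*4 = 4*m)
l(B) = 19 (l(B) = 8 + ((54 - 43) + 0) = 8 + (11 + 0) = 8 + 11 = 19)
-6064 + l(F(14, 1)) = -6064 + 19 = -6045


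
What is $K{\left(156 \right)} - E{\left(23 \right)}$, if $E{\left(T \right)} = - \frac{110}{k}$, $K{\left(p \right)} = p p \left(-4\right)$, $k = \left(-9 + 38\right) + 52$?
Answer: $- \frac{7884754}{81} \approx -97343.0$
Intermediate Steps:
$k = 81$ ($k = 29 + 52 = 81$)
$K{\left(p \right)} = - 4 p^{2}$ ($K{\left(p \right)} = p^{2} \left(-4\right) = - 4 p^{2}$)
$E{\left(T \right)} = - \frac{110}{81}$
$K{\left(156 \right)} - E{\left(23 \right)} = - 4 \cdot 156^{2} - - \frac{110}{81} = \left(-4\right) 24336 + \frac{110}{81} = -97344 + \frac{110}{81} = - \frac{7884754}{81}$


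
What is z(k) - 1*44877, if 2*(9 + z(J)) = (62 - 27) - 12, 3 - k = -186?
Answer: -89749/2 ≈ -44875.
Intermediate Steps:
k = 189 (k = 3 - 1*(-186) = 3 + 186 = 189)
z(J) = 5/2 (z(J) = -9 + ((62 - 27) - 12)/2 = -9 + (35 - 12)/2 = -9 + (½)*23 = -9 + 23/2 = 5/2)
z(k) - 1*44877 = 5/2 - 1*44877 = 5/2 - 44877 = -89749/2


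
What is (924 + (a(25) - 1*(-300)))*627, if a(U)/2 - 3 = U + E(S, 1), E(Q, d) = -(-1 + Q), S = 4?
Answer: 798798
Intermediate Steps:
E(Q, d) = 1 - Q
a(U) = 2*U (a(U) = 6 + 2*(U + (1 - 1*4)) = 6 + 2*(U + (1 - 4)) = 6 + 2*(U - 3) = 6 + 2*(-3 + U) = 6 + (-6 + 2*U) = 2*U)
(924 + (a(25) - 1*(-300)))*627 = (924 + (2*25 - 1*(-300)))*627 = (924 + (50 + 300))*627 = (924 + 350)*627 = 1274*627 = 798798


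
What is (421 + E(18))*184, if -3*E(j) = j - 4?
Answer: 229816/3 ≈ 76605.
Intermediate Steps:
E(j) = 4/3 - j/3 (E(j) = -(j - 4)/3 = -(-4 + j)/3 = 4/3 - j/3)
(421 + E(18))*184 = (421 + (4/3 - 1/3*18))*184 = (421 + (4/3 - 6))*184 = (421 - 14/3)*184 = (1249/3)*184 = 229816/3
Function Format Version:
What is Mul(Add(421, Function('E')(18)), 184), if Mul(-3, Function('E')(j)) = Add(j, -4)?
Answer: Rational(229816, 3) ≈ 76605.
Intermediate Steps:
Function('E')(j) = Add(Rational(4, 3), Mul(Rational(-1, 3), j)) (Function('E')(j) = Mul(Rational(-1, 3), Add(j, -4)) = Mul(Rational(-1, 3), Add(-4, j)) = Add(Rational(4, 3), Mul(Rational(-1, 3), j)))
Mul(Add(421, Function('E')(18)), 184) = Mul(Add(421, Add(Rational(4, 3), Mul(Rational(-1, 3), 18))), 184) = Mul(Add(421, Add(Rational(4, 3), -6)), 184) = Mul(Add(421, Rational(-14, 3)), 184) = Mul(Rational(1249, 3), 184) = Rational(229816, 3)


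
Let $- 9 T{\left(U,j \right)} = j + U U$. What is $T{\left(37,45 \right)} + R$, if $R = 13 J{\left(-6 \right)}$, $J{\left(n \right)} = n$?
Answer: $- \frac{2116}{9} \approx -235.11$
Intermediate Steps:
$T{\left(U,j \right)} = - \frac{j}{9} - \frac{U^{2}}{9}$ ($T{\left(U,j \right)} = - \frac{j + U U}{9} = - \frac{j + U^{2}}{9} = - \frac{j}{9} - \frac{U^{2}}{9}$)
$R = -78$ ($R = 13 \left(-6\right) = -78$)
$T{\left(37,45 \right)} + R = \left(\left(- \frac{1}{9}\right) 45 - \frac{37^{2}}{9}\right) - 78 = \left(-5 - \frac{1369}{9}\right) - 78 = - \frac{1414}{9} - 78 = - \frac{2116}{9}$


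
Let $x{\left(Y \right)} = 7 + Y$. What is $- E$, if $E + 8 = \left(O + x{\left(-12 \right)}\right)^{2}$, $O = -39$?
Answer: $-1928$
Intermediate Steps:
$E = 1928$ ($E = -8 + \left(-39 + \left(7 - 12\right)\right)^{2} = -8 + \left(-39 - 5\right)^{2} = -8 + \left(-44\right)^{2} = -8 + 1936 = 1928$)
$- E = \left(-1\right) 1928 = -1928$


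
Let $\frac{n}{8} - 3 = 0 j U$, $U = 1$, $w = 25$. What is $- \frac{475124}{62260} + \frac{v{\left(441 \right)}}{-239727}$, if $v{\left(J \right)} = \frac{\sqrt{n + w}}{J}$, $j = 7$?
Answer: $- \frac{1793925821146}{235075097565} \approx -7.6313$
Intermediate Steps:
$n = 24$ ($n = 24 + 8 \cdot 0 \cdot 7 \cdot 1 = 24 + 8 \cdot 0 \cdot 1 = 24 + 8 \cdot 0 = 24 + 0 = 24$)
$v{\left(J \right)} = \frac{7}{J}$ ($v{\left(J \right)} = \frac{\sqrt{24 + 25}}{J} = \frac{\sqrt{49}}{J} = \frac{7}{J}$)
$- \frac{475124}{62260} + \frac{v{\left(441 \right)}}{-239727} = - \frac{475124}{62260} + \frac{7 \cdot \frac{1}{441}}{-239727} = \left(-475124\right) \frac{1}{62260} + 7 \cdot \frac{1}{441} \left(- \frac{1}{239727}\right) = - \frac{118781}{15565} + \frac{1}{63} \left(- \frac{1}{239727}\right) = - \frac{118781}{15565} - \frac{1}{15102801} = - \frac{1793925821146}{235075097565}$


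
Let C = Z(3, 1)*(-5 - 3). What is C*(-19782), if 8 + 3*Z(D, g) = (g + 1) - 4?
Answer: -527520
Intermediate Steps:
Z(D, g) = -11/3 + g/3 (Z(D, g) = -8/3 + ((g + 1) - 4)/3 = -8/3 + ((1 + g) - 4)/3 = -8/3 + (-3 + g)/3 = -8/3 + (-1 + g/3) = -11/3 + g/3)
C = 80/3 (C = (-11/3 + (⅓)*1)*(-5 - 3) = (-11/3 + ⅓)*(-8) = -10/3*(-8) = 80/3 ≈ 26.667)
C*(-19782) = (80/3)*(-19782) = -527520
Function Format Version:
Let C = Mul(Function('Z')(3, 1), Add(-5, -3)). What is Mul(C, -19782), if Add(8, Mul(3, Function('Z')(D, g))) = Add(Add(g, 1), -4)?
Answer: -527520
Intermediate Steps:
Function('Z')(D, g) = Add(Rational(-11, 3), Mul(Rational(1, 3), g)) (Function('Z')(D, g) = Add(Rational(-8, 3), Mul(Rational(1, 3), Add(Add(g, 1), -4))) = Add(Rational(-8, 3), Mul(Rational(1, 3), Add(Add(1, g), -4))) = Add(Rational(-8, 3), Mul(Rational(1, 3), Add(-3, g))) = Add(Rational(-8, 3), Add(-1, Mul(Rational(1, 3), g))) = Add(Rational(-11, 3), Mul(Rational(1, 3), g)))
C = Rational(80, 3) (C = Mul(Add(Rational(-11, 3), Mul(Rational(1, 3), 1)), Add(-5, -3)) = Mul(Add(Rational(-11, 3), Rational(1, 3)), -8) = Mul(Rational(-10, 3), -8) = Rational(80, 3) ≈ 26.667)
Mul(C, -19782) = Mul(Rational(80, 3), -19782) = -527520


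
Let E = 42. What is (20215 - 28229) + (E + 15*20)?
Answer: -7672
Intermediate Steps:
(20215 - 28229) + (E + 15*20) = (20215 - 28229) + (42 + 15*20) = -8014 + (42 + 300) = -8014 + 342 = -7672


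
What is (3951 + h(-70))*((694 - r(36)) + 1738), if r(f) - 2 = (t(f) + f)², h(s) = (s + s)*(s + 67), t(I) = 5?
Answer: 3273879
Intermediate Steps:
h(s) = 2*s*(67 + s) (h(s) = (2*s)*(67 + s) = 2*s*(67 + s))
r(f) = 2 + (5 + f)²
(3951 + h(-70))*((694 - r(36)) + 1738) = (3951 + 2*(-70)*(67 - 70))*((694 - (2 + (5 + 36)²)) + 1738) = (3951 + 2*(-70)*(-3))*((694 - (2 + 41²)) + 1738) = (3951 + 420)*((694 - (2 + 1681)) + 1738) = 4371*((694 - 1*1683) + 1738) = 4371*((694 - 1683) + 1738) = 4371*(-989 + 1738) = 4371*749 = 3273879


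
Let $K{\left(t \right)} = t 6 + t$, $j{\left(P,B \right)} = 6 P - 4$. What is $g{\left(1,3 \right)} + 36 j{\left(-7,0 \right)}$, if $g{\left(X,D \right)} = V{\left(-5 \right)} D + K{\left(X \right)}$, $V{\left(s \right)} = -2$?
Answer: $-1655$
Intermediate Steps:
$j{\left(P,B \right)} = -4 + 6 P$
$K{\left(t \right)} = 7 t$ ($K{\left(t \right)} = 6 t + t = 7 t$)
$g{\left(X,D \right)} = - 2 D + 7 X$
$g{\left(1,3 \right)} + 36 j{\left(-7,0 \right)} = \left(\left(-2\right) 3 + 7 \cdot 1\right) + 36 \left(-4 + 6 \left(-7\right)\right) = \left(-6 + 7\right) + 36 \left(-4 - 42\right) = 1 + 36 \left(-46\right) = 1 - 1656 = -1655$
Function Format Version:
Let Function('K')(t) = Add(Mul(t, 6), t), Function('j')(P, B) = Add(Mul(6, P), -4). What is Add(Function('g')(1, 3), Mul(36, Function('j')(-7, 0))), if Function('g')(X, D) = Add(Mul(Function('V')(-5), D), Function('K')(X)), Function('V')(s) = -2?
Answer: -1655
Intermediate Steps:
Function('j')(P, B) = Add(-4, Mul(6, P))
Function('K')(t) = Mul(7, t) (Function('K')(t) = Add(Mul(6, t), t) = Mul(7, t))
Function('g')(X, D) = Add(Mul(-2, D), Mul(7, X))
Add(Function('g')(1, 3), Mul(36, Function('j')(-7, 0))) = Add(Add(Mul(-2, 3), Mul(7, 1)), Mul(36, Add(-4, Mul(6, -7)))) = Add(Add(-6, 7), Mul(36, Add(-4, -42))) = Add(1, Mul(36, -46)) = Add(1, -1656) = -1655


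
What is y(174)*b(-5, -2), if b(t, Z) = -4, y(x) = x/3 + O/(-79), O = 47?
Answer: -18140/79 ≈ -229.62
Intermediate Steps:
y(x) = -47/79 + x/3 (y(x) = x/3 + 47/(-79) = x*(⅓) + 47*(-1/79) = x/3 - 47/79 = -47/79 + x/3)
y(174)*b(-5, -2) = (-47/79 + (⅓)*174)*(-4) = (-47/79 + 58)*(-4) = (4535/79)*(-4) = -18140/79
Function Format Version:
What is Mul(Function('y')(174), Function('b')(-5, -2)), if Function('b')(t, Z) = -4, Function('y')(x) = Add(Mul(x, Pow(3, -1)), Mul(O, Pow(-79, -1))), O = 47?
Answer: Rational(-18140, 79) ≈ -229.62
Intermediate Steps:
Function('y')(x) = Add(Rational(-47, 79), Mul(Rational(1, 3), x)) (Function('y')(x) = Add(Mul(x, Pow(3, -1)), Mul(47, Pow(-79, -1))) = Add(Mul(x, Rational(1, 3)), Mul(47, Rational(-1, 79))) = Add(Mul(Rational(1, 3), x), Rational(-47, 79)) = Add(Rational(-47, 79), Mul(Rational(1, 3), x)))
Mul(Function('y')(174), Function('b')(-5, -2)) = Mul(Add(Rational(-47, 79), Mul(Rational(1, 3), 174)), -4) = Mul(Add(Rational(-47, 79), 58), -4) = Mul(Rational(4535, 79), -4) = Rational(-18140, 79)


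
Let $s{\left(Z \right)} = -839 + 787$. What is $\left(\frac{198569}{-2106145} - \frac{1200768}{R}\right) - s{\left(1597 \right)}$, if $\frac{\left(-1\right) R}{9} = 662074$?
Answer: $\frac{108989357417341}{2091635767095} \approx 52.107$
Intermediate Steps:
$R = -5958666$ ($R = \left(-9\right) 662074 = -5958666$)
$s{\left(Z \right)} = -52$
$\left(\frac{198569}{-2106145} - \frac{1200768}{R}\right) - s{\left(1597 \right)} = \left(\frac{198569}{-2106145} - \frac{1200768}{-5958666}\right) - -52 = \left(198569 \left(- \frac{1}{2106145}\right) - - \frac{200128}{993111}\right) + 52 = \left(- \frac{198569}{2106145} + \frac{200128}{993111}\right) + 52 = \frac{224297528401}{2091635767095} + 52 = \frac{108989357417341}{2091635767095}$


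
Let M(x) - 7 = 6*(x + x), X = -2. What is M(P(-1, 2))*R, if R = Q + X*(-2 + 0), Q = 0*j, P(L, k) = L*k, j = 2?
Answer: -68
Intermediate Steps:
Q = 0 (Q = 0*2 = 0)
M(x) = 7 + 12*x (M(x) = 7 + 6*(x + x) = 7 + 6*(2*x) = 7 + 12*x)
R = 4 (R = 0 - 2*(-2 + 0) = 0 - 2*(-2) = 0 + 4 = 4)
M(P(-1, 2))*R = (7 + 12*(-1*2))*4 = (7 + 12*(-2))*4 = (7 - 24)*4 = -17*4 = -68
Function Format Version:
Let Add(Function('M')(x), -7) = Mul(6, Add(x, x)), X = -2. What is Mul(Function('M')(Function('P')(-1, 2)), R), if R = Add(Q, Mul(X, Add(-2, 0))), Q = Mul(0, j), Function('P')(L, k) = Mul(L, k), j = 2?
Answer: -68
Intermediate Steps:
Q = 0 (Q = Mul(0, 2) = 0)
Function('M')(x) = Add(7, Mul(12, x)) (Function('M')(x) = Add(7, Mul(6, Add(x, x))) = Add(7, Mul(6, Mul(2, x))) = Add(7, Mul(12, x)))
R = 4 (R = Add(0, Mul(-2, Add(-2, 0))) = Add(0, Mul(-2, -2)) = Add(0, 4) = 4)
Mul(Function('M')(Function('P')(-1, 2)), R) = Mul(Add(7, Mul(12, Mul(-1, 2))), 4) = Mul(Add(7, Mul(12, -2)), 4) = Mul(Add(7, -24), 4) = Mul(-17, 4) = -68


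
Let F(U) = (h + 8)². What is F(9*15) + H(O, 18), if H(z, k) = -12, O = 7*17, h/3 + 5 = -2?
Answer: 157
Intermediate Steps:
h = -21 (h = -15 + 3*(-2) = -15 - 6 = -21)
O = 119
F(U) = 169 (F(U) = (-21 + 8)² = (-13)² = 169)
F(9*15) + H(O, 18) = 169 - 12 = 157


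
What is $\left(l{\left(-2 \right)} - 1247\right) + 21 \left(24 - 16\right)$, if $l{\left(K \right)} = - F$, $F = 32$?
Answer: $-1111$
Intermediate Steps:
$l{\left(K \right)} = -32$ ($l{\left(K \right)} = \left(-1\right) 32 = -32$)
$\left(l{\left(-2 \right)} - 1247\right) + 21 \left(24 - 16\right) = \left(-32 - 1247\right) + 21 \left(24 - 16\right) = -1279 + 21 \cdot 8 = -1279 + 168 = -1111$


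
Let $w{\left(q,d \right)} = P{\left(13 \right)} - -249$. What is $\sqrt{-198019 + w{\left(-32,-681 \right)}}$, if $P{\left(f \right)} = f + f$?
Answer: $4 i \sqrt{12359} \approx 444.68 i$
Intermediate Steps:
$P{\left(f \right)} = 2 f$
$w{\left(q,d \right)} = 275$ ($w{\left(q,d \right)} = 2 \cdot 13 - -249 = 26 + 249 = 275$)
$\sqrt{-198019 + w{\left(-32,-681 \right)}} = \sqrt{-198019 + 275} = \sqrt{-197744} = 4 i \sqrt{12359}$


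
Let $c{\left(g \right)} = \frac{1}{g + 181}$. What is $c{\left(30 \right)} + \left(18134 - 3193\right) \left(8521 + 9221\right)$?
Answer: $\frac{55932559843}{211} \approx 2.6508 \cdot 10^{8}$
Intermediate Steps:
$c{\left(g \right)} = \frac{1}{181 + g}$
$c{\left(30 \right)} + \left(18134 - 3193\right) \left(8521 + 9221\right) = \frac{1}{181 + 30} + \left(18134 - 3193\right) \left(8521 + 9221\right) = \frac{1}{211} + 14941 \cdot 17742 = \frac{1}{211} + 265083222 = \frac{55932559843}{211}$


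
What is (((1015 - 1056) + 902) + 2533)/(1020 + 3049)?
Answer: 3394/4069 ≈ 0.83411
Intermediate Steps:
(((1015 - 1056) + 902) + 2533)/(1020 + 3049) = ((-41 + 902) + 2533)/4069 = (861 + 2533)*(1/4069) = 3394*(1/4069) = 3394/4069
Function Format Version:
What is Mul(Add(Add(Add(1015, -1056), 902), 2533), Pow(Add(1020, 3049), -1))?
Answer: Rational(3394, 4069) ≈ 0.83411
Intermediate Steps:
Mul(Add(Add(Add(1015, -1056), 902), 2533), Pow(Add(1020, 3049), -1)) = Mul(Add(Add(-41, 902), 2533), Pow(4069, -1)) = Mul(Add(861, 2533), Rational(1, 4069)) = Mul(3394, Rational(1, 4069)) = Rational(3394, 4069)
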